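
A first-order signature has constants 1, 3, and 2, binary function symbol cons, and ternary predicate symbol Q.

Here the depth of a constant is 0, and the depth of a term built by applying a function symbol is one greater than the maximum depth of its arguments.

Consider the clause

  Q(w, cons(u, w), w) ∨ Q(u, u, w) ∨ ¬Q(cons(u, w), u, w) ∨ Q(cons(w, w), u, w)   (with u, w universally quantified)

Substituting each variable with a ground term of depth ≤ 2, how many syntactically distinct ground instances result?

Ground terms of depth ≤ 2:
  Count level by level. With function symbols cons/2, the terms of depth ≤ k are the 3 constants together with each function applied to depth-≤(k−1) tuples, so N_k = 3 + N_{k-1}^2.
  N_0 = 3
  N_1 = 3 + 3^2 = 12
  N_2 = 3 + 12^2 = 147
So there are 147 ground terms available for substitution.
The clause has 2 distinct variables (u, w), each appearing in the body. In the free term algebra distinct substitutions yield syntactically distinct ground instances.
Number of ground instances = 147^2 = 21609.

21609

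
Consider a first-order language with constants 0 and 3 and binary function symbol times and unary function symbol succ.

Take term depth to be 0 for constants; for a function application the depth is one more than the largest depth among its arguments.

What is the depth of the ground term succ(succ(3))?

2

depth(succ(3)) = 1 + depth(3) = 1 + 0 = 1
depth(succ(succ(3))) = 1 + depth(succ(3)) = 1 + 1 = 2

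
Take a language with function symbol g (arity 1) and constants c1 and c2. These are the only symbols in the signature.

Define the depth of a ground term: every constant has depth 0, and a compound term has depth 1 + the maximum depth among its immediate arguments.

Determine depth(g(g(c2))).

depth(g(c2)) = 1 + depth(c2) = 1 + 0 = 1
depth(g(g(c2))) = 1 + depth(g(c2)) = 1 + 1 = 2

2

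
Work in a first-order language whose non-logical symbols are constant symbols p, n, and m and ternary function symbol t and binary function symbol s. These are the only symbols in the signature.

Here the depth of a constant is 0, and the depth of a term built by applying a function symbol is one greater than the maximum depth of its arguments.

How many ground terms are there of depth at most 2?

Let N_k count ground terms of depth at most k. Each non-constant term of depth ≤ k is some function symbol applied to depth-≤(k−1) arguments, giving N_k = 3 + N_{k-1}^3 + N_{k-1}^2.
N_0 = 3
N_1 = 3 + 3^3 + 3^2 = 39
N_2 = 3 + 39^3 + 39^2 = 60843

60843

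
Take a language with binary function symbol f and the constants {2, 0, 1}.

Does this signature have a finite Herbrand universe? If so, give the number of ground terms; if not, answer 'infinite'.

infinite

The signature has at least one function symbol (f, arity 2) and at least one constant (2).
Iterating f gives infinitely many distinct ground terms: 2, f(2, 2), f(f(2, 2), f(2, 2)), ...
So the Herbrand universe is infinite.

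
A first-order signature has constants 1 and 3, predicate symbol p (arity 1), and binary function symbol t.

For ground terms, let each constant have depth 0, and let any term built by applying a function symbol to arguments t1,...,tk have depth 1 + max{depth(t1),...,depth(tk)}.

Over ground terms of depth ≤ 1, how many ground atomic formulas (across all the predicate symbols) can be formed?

6

First count ground terms of depth ≤ 1.
Let N_k count ground terms of depth at most k. Each non-constant term of depth ≤ k is some function symbol applied to depth-≤(k−1) arguments, giving N_k = 2 + N_{k-1}^2.
N_0 = 2
N_1 = 2 + 2^2 = 6
Explicitly: 1, 3, t(1, 1), t(1, 3), t(3, 1), t(3, 3).
So |H| = 6.
A ground atom is a predicate applied to a tuple of terms from H, so the count is the sum over predicates of |H|^arity:
  p: 6
Total ground atoms: 6.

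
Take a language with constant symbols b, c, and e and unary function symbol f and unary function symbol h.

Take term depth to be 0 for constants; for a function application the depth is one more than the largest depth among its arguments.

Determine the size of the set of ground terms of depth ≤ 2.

21

Count level by level. With function symbols f/1, h/1, the terms of depth ≤ k are the 3 constants together with each function applied to depth-≤(k−1) tuples, so N_k = 3 + N_{k-1} + N_{k-1}.
N_0 = 3
N_1 = 3 + 3 + 3 = 9
N_2 = 3 + 9 + 9 = 21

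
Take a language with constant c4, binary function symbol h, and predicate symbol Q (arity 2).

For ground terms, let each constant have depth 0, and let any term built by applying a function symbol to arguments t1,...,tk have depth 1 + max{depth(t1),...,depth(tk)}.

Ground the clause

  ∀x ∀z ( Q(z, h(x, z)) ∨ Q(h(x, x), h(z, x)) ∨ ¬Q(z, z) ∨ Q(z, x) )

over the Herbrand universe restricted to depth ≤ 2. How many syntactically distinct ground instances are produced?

Ground terms of depth ≤ 2:
  Let N_k = |{terms of depth ≤ k}|. Then N_0 = 1 and N_k = 1 + N_{k-1}^2 for k ≥ 1 (one summand per function symbol, arity giving the exponent).
  N_0 = 1
  N_1 = 1 + 1^2 = 2
  N_2 = 1 + 2^2 = 5
So there are 5 ground terms available for substitution.
There are 2 variables to instantiate (x, z), each occurring in at least one literal, so different choices give different ground instances.
Number of ground instances = 5^2 = 25.

25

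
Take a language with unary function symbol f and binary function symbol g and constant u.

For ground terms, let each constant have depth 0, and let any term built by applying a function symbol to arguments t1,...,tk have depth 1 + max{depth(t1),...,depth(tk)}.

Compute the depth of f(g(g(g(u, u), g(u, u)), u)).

depth(g(u, u)) = 1 + max(0, 0) = 1
depth(g(g(u, u), g(u, u))) = 1 + max(1, 1) = 2
depth(g(g(g(u, u), g(u, u)), u)) = 1 + max(2, 0) = 3
depth(f(g(g(g(u, u), g(u, u)), u))) = 1 + depth(g(g(g(u, u), g(u, u)), u)) = 1 + 3 = 4

4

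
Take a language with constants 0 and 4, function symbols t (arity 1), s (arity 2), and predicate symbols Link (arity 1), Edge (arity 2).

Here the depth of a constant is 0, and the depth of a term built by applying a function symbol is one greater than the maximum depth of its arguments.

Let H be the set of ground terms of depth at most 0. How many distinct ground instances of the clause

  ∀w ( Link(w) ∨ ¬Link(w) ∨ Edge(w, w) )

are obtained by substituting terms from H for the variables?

Ground terms of depth ≤ 0:
  If N_k denotes the number of depth-≤k ground terms, the 2 constants give N_0 = 2, and each function symbol of arity r contributes N_{k-1}^r new terms at level k: N_k = 2 + N_{k-1} + N_{k-1}^2.
  N_0 = 2
  Explicitly: 0, 4.
So there are 2 ground terms available for substitution.
The clause has 1 distinct variable (w), which appears in the body. In the free term algebra distinct substitutions yield syntactically distinct ground instances.
Number of ground instances = 2.

2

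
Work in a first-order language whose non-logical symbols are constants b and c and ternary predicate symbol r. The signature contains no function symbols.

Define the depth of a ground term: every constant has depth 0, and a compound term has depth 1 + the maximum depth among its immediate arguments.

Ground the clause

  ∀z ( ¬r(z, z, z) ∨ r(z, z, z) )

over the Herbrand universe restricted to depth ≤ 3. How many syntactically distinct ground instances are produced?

Ground terms of depth ≤ 3:
  With no function symbols every ground term is a constant, so there are exactly 2 ground terms at every depth bound.
  N_0 = 2
  N_1 = 2
  N_2 = 2
  N_3 = 2
  Explicitly: b, c.
So there are 2 ground terms available for substitution.
The body mentions the single quantified variable z; since ground terms form a free algebra, no two substitutions collapse to the same formula.
Number of ground instances = 2.

2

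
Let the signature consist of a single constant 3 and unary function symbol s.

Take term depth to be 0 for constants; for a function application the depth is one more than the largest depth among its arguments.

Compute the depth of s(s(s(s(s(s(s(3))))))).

7

depth(s(3)) = 1 + depth(3) = 1 + 0 = 1
depth(s(s(3))) = 1 + depth(s(3)) = 1 + 1 = 2
depth(s(s(s(3)))) = 1 + depth(s(s(3))) = 1 + 2 = 3
depth(s(s(s(s(3))))) = 1 + depth(s(s(s(3)))) = 1 + 3 = 4
depth(s(s(s(s(s(3)))))) = 1 + depth(s(s(s(s(3))))) = 1 + 4 = 5
depth(s(s(s(s(s(s(3))))))) = 1 + depth(s(s(s(s(s(3)))))) = 1 + 5 = 6
depth(s(s(s(s(s(s(s(3)))))))) = 1 + depth(s(s(s(s(s(s(3))))))) = 1 + 6 = 7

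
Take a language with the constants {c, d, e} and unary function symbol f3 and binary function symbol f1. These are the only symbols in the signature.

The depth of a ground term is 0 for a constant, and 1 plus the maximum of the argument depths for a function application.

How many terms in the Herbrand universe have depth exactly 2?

Count level by level. With function symbols f3/1, f1/2, the terms of depth ≤ k are the 3 constants together with each function applied to depth-≤(k−1) tuples, so N_k = 3 + N_{k-1} + N_{k-1}^2.
N_0 = 3
N_1 = 3 + 3 + 3^2 = 15
N_2 = 3 + 15 + 15^2 = 243
Terms of depth exactly 2: N_2 − N_1 = 243 − 15 = 228.

228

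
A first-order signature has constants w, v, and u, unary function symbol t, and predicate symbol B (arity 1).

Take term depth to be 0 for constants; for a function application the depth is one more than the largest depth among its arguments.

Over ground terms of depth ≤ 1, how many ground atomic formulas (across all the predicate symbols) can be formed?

First count ground terms of depth ≤ 1.
Count level by level. With function symbols t/1, the terms of depth ≤ k are the 3 constants together with each function applied to depth-≤(k−1) tuples, so N_k = 3 + N_{k-1}.
N_0 = 3
N_1 = 3 + 3 = 6
Explicitly: w, v, u, t(w), t(v), t(u).
So |H| = 6.
A ground atom is a predicate applied to a tuple of terms from H, so the count is the sum over predicates of |H|^arity:
  B: 6
Total ground atoms: 6.

6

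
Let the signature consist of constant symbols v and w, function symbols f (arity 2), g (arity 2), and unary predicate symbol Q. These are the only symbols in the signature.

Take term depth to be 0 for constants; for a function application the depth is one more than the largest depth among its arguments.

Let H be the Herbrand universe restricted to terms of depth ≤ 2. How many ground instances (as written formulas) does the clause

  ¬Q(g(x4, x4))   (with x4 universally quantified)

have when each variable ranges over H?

202

Ground terms of depth ≤ 2:
  Count level by level. With function symbols f/2, g/2, the terms of depth ≤ k are the 2 constants together with each function applied to depth-≤(k−1) tuples, so N_k = 2 + N_{k-1}^2 + N_{k-1}^2.
  N_0 = 2
  N_1 = 2 + 2^2 + 2^2 = 10
  N_2 = 2 + 10^2 + 10^2 = 202
So there are 202 ground terms available for substitution.
The body mentions the single quantified variable x4; since ground terms form a free algebra, no two substitutions collapse to the same formula.
Number of ground instances = 202.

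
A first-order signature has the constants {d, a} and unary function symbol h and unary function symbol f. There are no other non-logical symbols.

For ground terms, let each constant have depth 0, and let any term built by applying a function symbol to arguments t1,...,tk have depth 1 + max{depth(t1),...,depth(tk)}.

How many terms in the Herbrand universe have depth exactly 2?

8

If N_k denotes the number of depth-≤k ground terms, the 2 constants give N_0 = 2, and each function symbol of arity r contributes N_{k-1}^r new terms at level k: N_k = 2 + N_{k-1} + N_{k-1}.
N_0 = 2
N_1 = 2 + 2 + 2 = 6
N_2 = 2 + 6 + 6 = 14
Terms of depth exactly 2: N_2 − N_1 = 14 − 6 = 8.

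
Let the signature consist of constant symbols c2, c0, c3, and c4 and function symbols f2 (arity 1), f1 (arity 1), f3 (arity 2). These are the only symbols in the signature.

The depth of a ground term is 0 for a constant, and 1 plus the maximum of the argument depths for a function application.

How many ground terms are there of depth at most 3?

714028

Let N_k = |{terms of depth ≤ k}|. Then N_0 = 4 and N_k = 4 + N_{k-1} + N_{k-1} + N_{k-1}^2 for k ≥ 1 (one summand per function symbol, arity giving the exponent).
N_0 = 4
N_1 = 4 + 4 + 4 + 4^2 = 28
N_2 = 4 + 28 + 28 + 28^2 = 844
N_3 = 4 + 844 + 844 + 844^2 = 714028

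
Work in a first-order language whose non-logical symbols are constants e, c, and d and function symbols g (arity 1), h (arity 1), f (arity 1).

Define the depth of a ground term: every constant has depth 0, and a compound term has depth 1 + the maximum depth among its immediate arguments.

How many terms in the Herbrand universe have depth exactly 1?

If N_k denotes the number of depth-≤k ground terms, the 3 constants give N_0 = 3, and each function symbol of arity r contributes N_{k-1}^r new terms at level k: N_k = 3 + N_{k-1} + N_{k-1} + N_{k-1}.
N_0 = 3
N_1 = 3 + 3 + 3 + 3 = 12
Terms of depth exactly 1: N_1 − N_0 = 12 − 3 = 9.

9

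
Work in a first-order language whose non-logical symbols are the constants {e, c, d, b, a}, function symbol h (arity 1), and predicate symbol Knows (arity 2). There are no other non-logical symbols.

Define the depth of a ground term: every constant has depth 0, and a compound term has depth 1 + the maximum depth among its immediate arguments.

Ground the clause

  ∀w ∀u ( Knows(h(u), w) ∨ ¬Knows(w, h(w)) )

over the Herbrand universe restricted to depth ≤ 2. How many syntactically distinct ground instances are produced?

225

Ground terms of depth ≤ 2:
  Let N_k = |{terms of depth ≤ k}|. Then N_0 = 5 and N_k = 5 + N_{k-1} for k ≥ 1 (one summand per function symbol, arity giving the exponent).
  N_0 = 5
  N_1 = 5 + 5 = 10
  N_2 = 5 + 10 = 15
So there are 15 ground terms available for substitution.
There are 2 variables to instantiate (w, u), each occurring in at least one literal, so different choices give different ground instances.
Number of ground instances = 15^2 = 225.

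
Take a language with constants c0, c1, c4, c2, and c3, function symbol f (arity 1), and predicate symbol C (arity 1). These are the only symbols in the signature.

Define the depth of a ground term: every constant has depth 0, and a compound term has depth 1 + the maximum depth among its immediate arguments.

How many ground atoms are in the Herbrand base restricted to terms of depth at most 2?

First count ground terms of depth ≤ 2.
If N_k denotes the number of depth-≤k ground terms, the 5 constants give N_0 = 5, and each function symbol of arity r contributes N_{k-1}^r new terms at level k: N_k = 5 + N_{k-1}.
N_0 = 5
N_1 = 5 + 5 = 10
N_2 = 5 + 10 = 15
So |H| = 15.
A ground atom is a predicate applied to a tuple of terms from H, so the count is the sum over predicates of |H|^arity:
  C: 15
Total ground atoms: 15.

15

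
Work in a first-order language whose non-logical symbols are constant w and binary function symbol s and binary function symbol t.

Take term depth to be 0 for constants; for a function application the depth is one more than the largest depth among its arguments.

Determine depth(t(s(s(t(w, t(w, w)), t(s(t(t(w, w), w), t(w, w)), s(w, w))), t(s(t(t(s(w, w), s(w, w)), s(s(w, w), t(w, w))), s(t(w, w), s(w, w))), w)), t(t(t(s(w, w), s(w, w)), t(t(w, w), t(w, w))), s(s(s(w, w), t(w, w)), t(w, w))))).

7

depth(t(w, w)) = 1 + max(0, 0) = 1
depth(t(w, t(w, w))) = 1 + max(0, 1) = 2
depth(t(t(w, w), w)) = 1 + max(1, 0) = 2
depth(s(t(t(w, w), w), t(w, w))) = 1 + max(2, 1) = 3
depth(s(w, w)) = 1 + max(0, 0) = 1
depth(t(s(t(t(w, w), w), t(w, w)), s(w, w))) = 1 + max(3, 1) = 4
depth(s(t(w, t(w, w)), t(s(t(t(w, w), w), t(w, w)), s(w, w)))) = 1 + max(2, 4) = 5
depth(t(s(w, w), s(w, w))) = 1 + max(1, 1) = 2
depth(s(s(w, w), t(w, w))) = 1 + max(1, 1) = 2
depth(t(t(s(w, w), s(w, w)), s(s(w, w), t(w, w)))) = 1 + max(2, 2) = 3
depth(s(t(w, w), s(w, w))) = 1 + max(1, 1) = 2
depth(s(t(t(s(w, w), s(w, w)), s(s(w, w), t(w, w))), s(t(w, w), s(w, w)))) = 1 + max(3, 2) = 4
depth(t(s(t(t(s(w, w), s(w, w)), s(s(w, w), t(w, w))), s(t(w, w), s(w, w))), w)) = 1 + max(4, 0) = 5
depth(s(s(t(w, t(w, w)), t(s(t(t(w, w), w), t(w, w)), s(w, w))), t(s(t(t(s(w, w), s(w, w)), s(s(w, w), t(w, w))), s(t(w, w), s(w, w))), w))) = 1 + max(5, 5) = 6
depth(t(t(w, w), t(w, w))) = 1 + max(1, 1) = 2
depth(t(t(s(w, w), s(w, w)), t(t(w, w), t(w, w)))) = 1 + max(2, 2) = 3
depth(s(s(s(w, w), t(w, w)), t(w, w))) = 1 + max(2, 1) = 3
depth(t(t(t(s(w, w), s(w, w)), t(t(w, w), t(w, w))), s(s(s(w, w), t(w, w)), t(w, w)))) = 1 + max(3, 3) = 4
depth(t(s(s(t(w, t(w, w)), t(s(t(t(w, w), w), t(w, w)), s(w, w))), t(s(t(t(s(w, w), s(w, w)), s(s(w, w), t(w, w))), s(t(w, w), s(w, w))), w)), t(t(t(s(w, w), s(w, w)), t(t(w, w), t(w, w))), s(s(s(w, w), t(w, w)), t(w, w))))) = 1 + max(6, 4) = 7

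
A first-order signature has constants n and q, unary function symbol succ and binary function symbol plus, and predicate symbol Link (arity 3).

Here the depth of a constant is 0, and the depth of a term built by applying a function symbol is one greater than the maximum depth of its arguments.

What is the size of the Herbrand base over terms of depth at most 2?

First count ground terms of depth ≤ 2.
Count level by level. With function symbols succ/1, plus/2, the terms of depth ≤ k are the 2 constants together with each function applied to depth-≤(k−1) tuples, so N_k = 2 + N_{k-1} + N_{k-1}^2.
N_0 = 2
N_1 = 2 + 2 + 2^2 = 8
N_2 = 2 + 8 + 8^2 = 74
So |H| = 74.
A ground atom is a predicate applied to a tuple of terms from H, so the count is the sum over predicates of |H|^arity:
  Link: 74^3 = 405224
Total ground atoms: 405224.

405224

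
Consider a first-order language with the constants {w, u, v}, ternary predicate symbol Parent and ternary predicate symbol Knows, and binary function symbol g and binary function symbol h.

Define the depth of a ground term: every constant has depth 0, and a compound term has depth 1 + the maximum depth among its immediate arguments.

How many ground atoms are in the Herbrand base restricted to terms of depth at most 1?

18522

First count ground terms of depth ≤ 1.
If N_k denotes the number of depth-≤k ground terms, the 3 constants give N_0 = 3, and each function symbol of arity r contributes N_{k-1}^r new terms at level k: N_k = 3 + N_{k-1}^2 + N_{k-1}^2.
N_0 = 3
N_1 = 3 + 3^2 + 3^2 = 21
So |H| = 21.
For each predicate symbol, the number of ground atoms is |H| raised to its arity; summing:
  Parent: 21^3 = 9261;  Knows: 21^3 = 9261
Total ground atoms: 9261 + 9261 = 18522.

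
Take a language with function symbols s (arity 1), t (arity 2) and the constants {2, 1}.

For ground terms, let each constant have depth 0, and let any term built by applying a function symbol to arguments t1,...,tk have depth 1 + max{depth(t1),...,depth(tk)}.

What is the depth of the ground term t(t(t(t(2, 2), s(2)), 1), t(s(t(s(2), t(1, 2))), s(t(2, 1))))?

depth(t(2, 2)) = 1 + max(0, 0) = 1
depth(s(2)) = 1 + depth(2) = 1 + 0 = 1
depth(t(t(2, 2), s(2))) = 1 + max(1, 1) = 2
depth(t(t(t(2, 2), s(2)), 1)) = 1 + max(2, 0) = 3
depth(t(1, 2)) = 1 + max(0, 0) = 1
depth(t(s(2), t(1, 2))) = 1 + max(1, 1) = 2
depth(s(t(s(2), t(1, 2)))) = 1 + depth(t(s(2), t(1, 2))) = 1 + 2 = 3
depth(t(2, 1)) = 1 + max(0, 0) = 1
depth(s(t(2, 1))) = 1 + depth(t(2, 1)) = 1 + 1 = 2
depth(t(s(t(s(2), t(1, 2))), s(t(2, 1)))) = 1 + max(3, 2) = 4
depth(t(t(t(t(2, 2), s(2)), 1), t(s(t(s(2), t(1, 2))), s(t(2, 1))))) = 1 + max(3, 4) = 5

5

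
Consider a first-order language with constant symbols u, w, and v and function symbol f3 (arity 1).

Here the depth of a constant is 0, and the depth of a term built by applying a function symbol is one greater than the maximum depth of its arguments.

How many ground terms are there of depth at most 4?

15

Count level by level. With function symbols f3/1, the terms of depth ≤ k are the 3 constants together with each function applied to depth-≤(k−1) tuples, so N_k = 3 + N_{k-1}.
N_0 = 3
N_1 = 3 + 3 = 6
N_2 = 3 + 6 = 9
N_3 = 3 + 9 = 12
N_4 = 3 + 12 = 15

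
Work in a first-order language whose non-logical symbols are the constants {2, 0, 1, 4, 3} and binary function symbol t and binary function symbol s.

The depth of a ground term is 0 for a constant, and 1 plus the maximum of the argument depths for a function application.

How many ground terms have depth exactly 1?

Write N_k for the number of ground terms of depth ≤ k. A term of depth ≤ k is either a constant or a function symbol applied to arguments of depth ≤ k−1, so N_k = 5 + N_{k-1}^2 + N_{k-1}^2.
N_0 = 5
N_1 = 5 + 5^2 + 5^2 = 55
Terms of depth exactly 1: N_1 − N_0 = 55 − 5 = 50.

50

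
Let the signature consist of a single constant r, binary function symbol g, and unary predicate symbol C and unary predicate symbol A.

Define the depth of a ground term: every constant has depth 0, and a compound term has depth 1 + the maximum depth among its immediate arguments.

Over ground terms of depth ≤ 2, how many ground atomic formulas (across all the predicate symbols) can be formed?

10

First count ground terms of depth ≤ 2.
Write N_k for the number of ground terms of depth ≤ k. A term of depth ≤ k is either a constant or a function symbol applied to arguments of depth ≤ k−1, so N_k = 1 + N_{k-1}^2.
N_0 = 1
N_1 = 1 + 1^2 = 2
N_2 = 1 + 2^2 = 5
So |H| = 5.
A ground atom is a predicate applied to a tuple of terms from H, so the count is the sum over predicates of |H|^arity:
  C: 5;  A: 5
Total ground atoms: 5 + 5 = 10.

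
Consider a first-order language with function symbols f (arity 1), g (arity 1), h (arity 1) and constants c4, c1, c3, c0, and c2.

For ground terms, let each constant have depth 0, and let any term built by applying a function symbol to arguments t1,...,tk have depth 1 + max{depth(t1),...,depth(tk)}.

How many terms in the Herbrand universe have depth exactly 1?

Let N_k = |{terms of depth ≤ k}|. Then N_0 = 5 and N_k = 5 + N_{k-1} + N_{k-1} + N_{k-1} for k ≥ 1 (one summand per function symbol, arity giving the exponent).
N_0 = 5
N_1 = 5 + 5 + 5 + 5 = 20
Terms of depth exactly 1: N_1 − N_0 = 20 − 5 = 15.

15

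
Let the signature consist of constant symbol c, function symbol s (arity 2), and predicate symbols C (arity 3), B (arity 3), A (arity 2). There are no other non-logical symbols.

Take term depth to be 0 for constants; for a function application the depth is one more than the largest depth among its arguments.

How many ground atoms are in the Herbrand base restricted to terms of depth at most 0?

3

First count ground terms of depth ≤ 0.
Write N_k for the number of ground terms of depth ≤ k. A term of depth ≤ k is either a constant or a function symbol applied to arguments of depth ≤ k−1, so N_k = 1 + N_{k-1}^2.
N_0 = 1
So |H| = 1.
For each predicate symbol, the number of ground atoms is |H| raised to its arity; summing:
  C: 1^3 = 1;  B: 1^3 = 1;  A: 1^2 = 1
Total ground atoms: 1 + 1 + 1 = 3.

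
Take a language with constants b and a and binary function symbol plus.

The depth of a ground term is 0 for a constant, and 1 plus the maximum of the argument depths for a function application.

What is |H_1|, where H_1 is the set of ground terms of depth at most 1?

Let N_k count ground terms of depth at most k. Each non-constant term of depth ≤ k is some function symbol applied to depth-≤(k−1) arguments, giving N_k = 2 + N_{k-1}^2.
N_0 = 2
N_1 = 2 + 2^2 = 6

6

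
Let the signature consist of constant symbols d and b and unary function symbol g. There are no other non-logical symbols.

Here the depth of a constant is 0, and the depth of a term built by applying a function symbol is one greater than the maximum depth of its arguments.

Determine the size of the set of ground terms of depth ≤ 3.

If N_k denotes the number of depth-≤k ground terms, the 2 constants give N_0 = 2, and each function symbol of arity r contributes N_{k-1}^r new terms at level k: N_k = 2 + N_{k-1}.
N_0 = 2
N_1 = 2 + 2 = 4
N_2 = 2 + 4 = 6
N_3 = 2 + 6 = 8
Explicitly: d, b, g(d), g(b), g(g(d)), g(g(b)), g(g(g(d))), g(g(g(b))).

8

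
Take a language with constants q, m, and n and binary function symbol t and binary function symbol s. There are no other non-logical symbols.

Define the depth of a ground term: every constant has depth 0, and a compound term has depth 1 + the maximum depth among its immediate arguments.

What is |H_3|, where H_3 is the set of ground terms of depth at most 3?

1566453

Let N_k = |{terms of depth ≤ k}|. Then N_0 = 3 and N_k = 3 + N_{k-1}^2 + N_{k-1}^2 for k ≥ 1 (one summand per function symbol, arity giving the exponent).
N_0 = 3
N_1 = 3 + 3^2 + 3^2 = 21
N_2 = 3 + 21^2 + 21^2 = 885
N_3 = 3 + 885^2 + 885^2 = 1566453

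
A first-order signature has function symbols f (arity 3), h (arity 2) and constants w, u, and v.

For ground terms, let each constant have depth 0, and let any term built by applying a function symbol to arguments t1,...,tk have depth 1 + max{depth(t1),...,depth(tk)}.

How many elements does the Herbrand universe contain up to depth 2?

60843

Count level by level. With function symbols f/3, h/2, the terms of depth ≤ k are the 3 constants together with each function applied to depth-≤(k−1) tuples, so N_k = 3 + N_{k-1}^3 + N_{k-1}^2.
N_0 = 3
N_1 = 3 + 3^3 + 3^2 = 39
N_2 = 3 + 39^3 + 39^2 = 60843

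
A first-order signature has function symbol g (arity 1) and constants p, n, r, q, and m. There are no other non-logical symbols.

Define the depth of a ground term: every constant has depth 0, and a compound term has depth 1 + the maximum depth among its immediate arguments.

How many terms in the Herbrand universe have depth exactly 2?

Count level by level. With function symbols g/1, the terms of depth ≤ k are the 5 constants together with each function applied to depth-≤(k−1) tuples, so N_k = 5 + N_{k-1}.
N_0 = 5
N_1 = 5 + 5 = 10
N_2 = 5 + 10 = 15
Terms of depth exactly 2: N_2 − N_1 = 15 − 10 = 5.

5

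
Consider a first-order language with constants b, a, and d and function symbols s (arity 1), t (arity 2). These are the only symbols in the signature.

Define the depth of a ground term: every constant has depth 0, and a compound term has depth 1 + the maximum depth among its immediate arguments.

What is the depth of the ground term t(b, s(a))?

depth(s(a)) = 1 + depth(a) = 1 + 0 = 1
depth(t(b, s(a))) = 1 + max(0, 1) = 2

2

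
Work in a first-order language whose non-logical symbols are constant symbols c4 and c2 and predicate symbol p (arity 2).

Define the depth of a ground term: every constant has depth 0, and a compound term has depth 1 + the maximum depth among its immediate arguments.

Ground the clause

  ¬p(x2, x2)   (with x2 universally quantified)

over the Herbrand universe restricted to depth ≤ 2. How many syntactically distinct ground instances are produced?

Ground terms of depth ≤ 2:
  With no function symbols every ground term is a constant, so there are exactly 2 ground terms at every depth bound.
  N_0 = 2
  N_1 = 2
  N_2 = 2
  Explicitly: c4, c2.
So there are 2 ground terms available for substitution.
There is 1 variable to instantiate (x2),  occurring in at least one literal, so different choices give different ground instances.
Number of ground instances = 2.

2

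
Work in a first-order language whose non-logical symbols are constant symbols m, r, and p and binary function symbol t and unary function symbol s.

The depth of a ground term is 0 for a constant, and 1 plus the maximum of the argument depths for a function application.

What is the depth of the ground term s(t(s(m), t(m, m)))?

depth(s(m)) = 1 + depth(m) = 1 + 0 = 1
depth(t(m, m)) = 1 + max(0, 0) = 1
depth(t(s(m), t(m, m))) = 1 + max(1, 1) = 2
depth(s(t(s(m), t(m, m)))) = 1 + depth(t(s(m), t(m, m))) = 1 + 2 = 3

3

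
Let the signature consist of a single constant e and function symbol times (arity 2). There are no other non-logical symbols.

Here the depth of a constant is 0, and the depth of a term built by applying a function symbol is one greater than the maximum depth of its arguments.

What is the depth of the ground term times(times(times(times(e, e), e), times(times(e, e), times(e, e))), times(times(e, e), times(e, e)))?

depth(times(e, e)) = 1 + max(0, 0) = 1
depth(times(times(e, e), e)) = 1 + max(1, 0) = 2
depth(times(times(e, e), times(e, e))) = 1 + max(1, 1) = 2
depth(times(times(times(e, e), e), times(times(e, e), times(e, e)))) = 1 + max(2, 2) = 3
depth(times(times(times(times(e, e), e), times(times(e, e), times(e, e))), times(times(e, e), times(e, e)))) = 1 + max(3, 2) = 4

4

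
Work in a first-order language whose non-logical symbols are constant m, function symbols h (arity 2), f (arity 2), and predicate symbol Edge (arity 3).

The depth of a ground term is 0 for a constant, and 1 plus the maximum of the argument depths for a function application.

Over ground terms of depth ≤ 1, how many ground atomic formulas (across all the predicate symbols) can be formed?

First count ground terms of depth ≤ 1.
Count level by level. With function symbols h/2, f/2, the terms of depth ≤ k are the 1 constant together with each function applied to depth-≤(k−1) tuples, so N_k = 1 + N_{k-1}^2 + N_{k-1}^2.
N_0 = 1
N_1 = 1 + 1^2 + 1^2 = 3
Explicitly: m, h(m, m), f(m, m).
So |H| = 3.
Each predicate of arity r yields |H|^r ground atoms (one per choice of an r-tuple from H):
  Edge: 3^3 = 27
Total ground atoms: 27.

27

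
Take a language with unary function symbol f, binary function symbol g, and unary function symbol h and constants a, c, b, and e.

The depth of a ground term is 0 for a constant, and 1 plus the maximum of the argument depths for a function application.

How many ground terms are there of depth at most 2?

844

Count level by level. With function symbols f/1, g/2, h/1, the terms of depth ≤ k are the 4 constants together with each function applied to depth-≤(k−1) tuples, so N_k = 4 + N_{k-1} + N_{k-1}^2 + N_{k-1}.
N_0 = 4
N_1 = 4 + 4 + 4^2 + 4 = 28
N_2 = 4 + 28 + 28^2 + 28 = 844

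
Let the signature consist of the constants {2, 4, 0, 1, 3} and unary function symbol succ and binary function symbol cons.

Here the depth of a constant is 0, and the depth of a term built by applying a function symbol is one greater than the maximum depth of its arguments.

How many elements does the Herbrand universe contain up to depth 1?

Count level by level. With function symbols succ/1, cons/2, the terms of depth ≤ k are the 5 constants together with each function applied to depth-≤(k−1) tuples, so N_k = 5 + N_{k-1} + N_{k-1}^2.
N_0 = 5
N_1 = 5 + 5 + 5^2 = 35

35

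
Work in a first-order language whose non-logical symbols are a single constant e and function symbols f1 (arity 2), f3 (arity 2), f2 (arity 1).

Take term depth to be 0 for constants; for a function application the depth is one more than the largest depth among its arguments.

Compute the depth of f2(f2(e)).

2

depth(f2(e)) = 1 + depth(e) = 1 + 0 = 1
depth(f2(f2(e))) = 1 + depth(f2(e)) = 1 + 1 = 2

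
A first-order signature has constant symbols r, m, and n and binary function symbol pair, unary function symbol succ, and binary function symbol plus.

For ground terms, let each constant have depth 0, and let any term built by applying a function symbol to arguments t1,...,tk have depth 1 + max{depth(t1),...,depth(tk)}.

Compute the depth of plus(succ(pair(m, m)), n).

depth(pair(m, m)) = 1 + max(0, 0) = 1
depth(succ(pair(m, m))) = 1 + depth(pair(m, m)) = 1 + 1 = 2
depth(plus(succ(pair(m, m)), n)) = 1 + max(2, 0) = 3

3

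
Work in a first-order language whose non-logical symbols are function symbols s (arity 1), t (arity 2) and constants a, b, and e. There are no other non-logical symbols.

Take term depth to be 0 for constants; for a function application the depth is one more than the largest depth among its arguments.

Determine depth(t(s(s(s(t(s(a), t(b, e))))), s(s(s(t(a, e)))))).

6

depth(s(a)) = 1 + depth(a) = 1 + 0 = 1
depth(t(b, e)) = 1 + max(0, 0) = 1
depth(t(s(a), t(b, e))) = 1 + max(1, 1) = 2
depth(s(t(s(a), t(b, e)))) = 1 + depth(t(s(a), t(b, e))) = 1 + 2 = 3
depth(s(s(t(s(a), t(b, e))))) = 1 + depth(s(t(s(a), t(b, e)))) = 1 + 3 = 4
depth(s(s(s(t(s(a), t(b, e)))))) = 1 + depth(s(s(t(s(a), t(b, e))))) = 1 + 4 = 5
depth(t(a, e)) = 1 + max(0, 0) = 1
depth(s(t(a, e))) = 1 + depth(t(a, e)) = 1 + 1 = 2
depth(s(s(t(a, e)))) = 1 + depth(s(t(a, e))) = 1 + 2 = 3
depth(s(s(s(t(a, e))))) = 1 + depth(s(s(t(a, e)))) = 1 + 3 = 4
depth(t(s(s(s(t(s(a), t(b, e))))), s(s(s(t(a, e)))))) = 1 + max(5, 4) = 6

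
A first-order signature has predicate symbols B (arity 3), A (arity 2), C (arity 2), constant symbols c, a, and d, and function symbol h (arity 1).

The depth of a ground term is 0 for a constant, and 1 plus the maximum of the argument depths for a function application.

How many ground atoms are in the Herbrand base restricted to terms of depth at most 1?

First count ground terms of depth ≤ 1.
Count level by level. With function symbols h/1, the terms of depth ≤ k are the 3 constants together with each function applied to depth-≤(k−1) tuples, so N_k = 3 + N_{k-1}.
N_0 = 3
N_1 = 3 + 3 = 6
So |H| = 6.
Each predicate of arity r yields |H|^r ground atoms (one per choice of an r-tuple from H):
  B: 6^3 = 216;  A: 6^2 = 36;  C: 6^2 = 36
Total ground atoms: 216 + 36 + 36 = 288.

288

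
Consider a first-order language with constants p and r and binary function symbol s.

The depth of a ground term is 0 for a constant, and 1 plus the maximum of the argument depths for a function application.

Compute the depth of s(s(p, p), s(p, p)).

2

depth(s(p, p)) = 1 + max(0, 0) = 1
depth(s(s(p, p), s(p, p))) = 1 + max(1, 1) = 2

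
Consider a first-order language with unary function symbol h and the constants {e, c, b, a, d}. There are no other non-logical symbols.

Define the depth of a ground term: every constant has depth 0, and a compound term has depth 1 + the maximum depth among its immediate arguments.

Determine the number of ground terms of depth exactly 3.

5

Count level by level. With function symbols h/1, the terms of depth ≤ k are the 5 constants together with each function applied to depth-≤(k−1) tuples, so N_k = 5 + N_{k-1}.
N_0 = 5
N_1 = 5 + 5 = 10
N_2 = 5 + 10 = 15
N_3 = 5 + 15 = 20
Terms of depth exactly 3: N_3 − N_2 = 20 − 15 = 5.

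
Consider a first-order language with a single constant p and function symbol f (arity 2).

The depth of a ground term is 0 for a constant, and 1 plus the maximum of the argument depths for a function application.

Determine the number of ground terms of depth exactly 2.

3

Let N_k = |{terms of depth ≤ k}|. Then N_0 = 1 and N_k = 1 + N_{k-1}^2 for k ≥ 1 (one summand per function symbol, arity giving the exponent).
N_0 = 1
N_1 = 1 + 1^2 = 2
N_2 = 1 + 2^2 = 5
Terms of depth exactly 2: N_2 − N_1 = 5 − 2 = 3.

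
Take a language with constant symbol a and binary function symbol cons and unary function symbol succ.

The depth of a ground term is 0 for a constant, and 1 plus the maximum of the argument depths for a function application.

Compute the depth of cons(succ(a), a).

depth(succ(a)) = 1 + depth(a) = 1 + 0 = 1
depth(cons(succ(a), a)) = 1 + max(1, 0) = 2

2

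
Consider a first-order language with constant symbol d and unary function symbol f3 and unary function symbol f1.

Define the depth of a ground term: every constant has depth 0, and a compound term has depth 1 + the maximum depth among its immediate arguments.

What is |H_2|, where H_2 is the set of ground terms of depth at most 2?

7

Write N_k for the number of ground terms of depth ≤ k. A term of depth ≤ k is either a constant or a function symbol applied to arguments of depth ≤ k−1, so N_k = 1 + N_{k-1} + N_{k-1}.
N_0 = 1
N_1 = 1 + 1 + 1 = 3
N_2 = 1 + 3 + 3 = 7
Explicitly: d, f3(d), f3(f3(d)), f3(f1(d)), f1(d), f1(f3(d)), f1(f1(d)).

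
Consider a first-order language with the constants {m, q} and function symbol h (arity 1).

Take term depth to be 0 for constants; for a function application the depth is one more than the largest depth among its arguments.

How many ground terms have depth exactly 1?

If N_k denotes the number of depth-≤k ground terms, the 2 constants give N_0 = 2, and each function symbol of arity r contributes N_{k-1}^r new terms at level k: N_k = 2 + N_{k-1}.
N_0 = 2
N_1 = 2 + 2 = 4
Terms of depth exactly 1: N_1 − N_0 = 4 − 2 = 2.

2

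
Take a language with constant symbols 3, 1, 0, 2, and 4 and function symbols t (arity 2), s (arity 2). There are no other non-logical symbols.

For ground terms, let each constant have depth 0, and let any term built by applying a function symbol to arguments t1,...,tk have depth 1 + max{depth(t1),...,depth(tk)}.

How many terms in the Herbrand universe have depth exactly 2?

6000

Let N_k = |{terms of depth ≤ k}|. Then N_0 = 5 and N_k = 5 + N_{k-1}^2 + N_{k-1}^2 for k ≥ 1 (one summand per function symbol, arity giving the exponent).
N_0 = 5
N_1 = 5 + 5^2 + 5^2 = 55
N_2 = 5 + 55^2 + 55^2 = 6055
Terms of depth exactly 2: N_2 − N_1 = 6055 − 55 = 6000.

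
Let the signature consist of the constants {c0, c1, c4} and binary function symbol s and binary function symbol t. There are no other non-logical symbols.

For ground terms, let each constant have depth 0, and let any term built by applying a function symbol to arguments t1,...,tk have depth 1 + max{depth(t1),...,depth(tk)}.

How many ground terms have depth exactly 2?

864

Write N_k for the number of ground terms of depth ≤ k. A term of depth ≤ k is either a constant or a function symbol applied to arguments of depth ≤ k−1, so N_k = 3 + N_{k-1}^2 + N_{k-1}^2.
N_0 = 3
N_1 = 3 + 3^2 + 3^2 = 21
N_2 = 3 + 21^2 + 21^2 = 885
Terms of depth exactly 2: N_2 − N_1 = 885 − 21 = 864.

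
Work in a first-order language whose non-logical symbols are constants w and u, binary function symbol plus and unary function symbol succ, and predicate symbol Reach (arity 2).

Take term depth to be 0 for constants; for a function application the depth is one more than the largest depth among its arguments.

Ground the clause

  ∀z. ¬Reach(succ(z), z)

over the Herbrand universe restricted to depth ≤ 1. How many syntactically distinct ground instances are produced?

Ground terms of depth ≤ 1:
  Let N_k = |{terms of depth ≤ k}|. Then N_0 = 2 and N_k = 2 + N_{k-1}^2 + N_{k-1} for k ≥ 1 (one summand per function symbol, arity giving the exponent).
  N_0 = 2
  N_1 = 2 + 2^2 + 2 = 8
  Explicitly: w, u, plus(w, w), plus(w, u), plus(u, w), plus(u, u), succ(w), succ(u).
So there are 8 ground terms available for substitution.
The clause has 1 distinct variable (z), which appears in the body. In the free term algebra distinct substitutions yield syntactically distinct ground instances.
Number of ground instances = 8.

8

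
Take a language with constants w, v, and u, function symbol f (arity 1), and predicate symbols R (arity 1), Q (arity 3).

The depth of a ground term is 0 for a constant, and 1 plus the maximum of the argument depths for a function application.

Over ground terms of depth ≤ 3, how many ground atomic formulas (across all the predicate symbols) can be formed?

1740

First count ground terms of depth ≤ 3.
Write N_k for the number of ground terms of depth ≤ k. A term of depth ≤ k is either a constant or a function symbol applied to arguments of depth ≤ k−1, so N_k = 3 + N_{k-1}.
N_0 = 3
N_1 = 3 + 3 = 6
N_2 = 3 + 6 = 9
N_3 = 3 + 9 = 12
So |H| = 12.
Each predicate of arity r yields |H|^r ground atoms (one per choice of an r-tuple from H):
  R: 12;  Q: 12^3 = 1728
Total ground atoms: 12 + 1728 = 1740.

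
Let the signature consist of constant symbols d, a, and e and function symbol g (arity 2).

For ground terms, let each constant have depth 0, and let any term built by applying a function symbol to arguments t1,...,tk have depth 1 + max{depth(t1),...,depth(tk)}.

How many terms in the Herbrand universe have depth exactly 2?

135

Write N_k for the number of ground terms of depth ≤ k. A term of depth ≤ k is either a constant or a function symbol applied to arguments of depth ≤ k−1, so N_k = 3 + N_{k-1}^2.
N_0 = 3
N_1 = 3 + 3^2 = 12
N_2 = 3 + 12^2 = 147
Terms of depth exactly 2: N_2 − N_1 = 147 − 12 = 135.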